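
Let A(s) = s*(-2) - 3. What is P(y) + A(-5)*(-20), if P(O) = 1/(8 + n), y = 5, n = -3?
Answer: -699/5 ≈ -139.80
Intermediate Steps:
A(s) = -3 - 2*s (A(s) = -2*s - 3 = -3 - 2*s)
P(O) = ⅕ (P(O) = 1/(8 - 3) = 1/5 = ⅕)
P(y) + A(-5)*(-20) = ⅕ + (-3 - 2*(-5))*(-20) = ⅕ + (-3 + 10)*(-20) = ⅕ + 7*(-20) = ⅕ - 140 = -699/5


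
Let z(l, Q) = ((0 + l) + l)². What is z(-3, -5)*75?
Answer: 2700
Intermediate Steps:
z(l, Q) = 4*l² (z(l, Q) = (l + l)² = (2*l)² = 4*l²)
z(-3, -5)*75 = (4*(-3)²)*75 = (4*9)*75 = 36*75 = 2700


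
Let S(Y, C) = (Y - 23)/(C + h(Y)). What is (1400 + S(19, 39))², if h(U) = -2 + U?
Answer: 384120801/196 ≈ 1.9598e+6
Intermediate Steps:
S(Y, C) = (-23 + Y)/(-2 + C + Y) (S(Y, C) = (Y - 23)/(C + (-2 + Y)) = (-23 + Y)/(-2 + C + Y))
(1400 + S(19, 39))² = (1400 + (-23 + 19)/(-2 + 39 + 19))² = (1400 - 4/56)² = (1400 + (1/56)*(-4))² = (1400 - 1/14)² = (19599/14)² = 384120801/196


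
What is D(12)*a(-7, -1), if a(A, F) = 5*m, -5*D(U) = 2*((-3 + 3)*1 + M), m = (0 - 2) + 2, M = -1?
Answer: 0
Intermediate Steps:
m = 0 (m = -2 + 2 = 0)
D(U) = ⅖ (D(U) = -2*((-3 + 3)*1 - 1)/5 = -2*(0*1 - 1)/5 = -2*(0 - 1)/5 = -2*(-1)/5 = -⅕*(-2) = ⅖)
a(A, F) = 0 (a(A, F) = 5*0 = 0)
D(12)*a(-7, -1) = (⅖)*0 = 0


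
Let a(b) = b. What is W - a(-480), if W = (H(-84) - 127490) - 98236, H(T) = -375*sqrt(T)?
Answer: -225246 - 750*I*sqrt(21) ≈ -2.2525e+5 - 3436.9*I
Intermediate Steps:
W = -225726 - 750*I*sqrt(21) (W = (-750*I*sqrt(21) - 127490) - 98236 = (-127490 - 750*I*sqrt(21)) - 98236 = -225726 - 750*I*sqrt(21) ≈ -2.2573e+5 - 3436.9*I)
W - a(-480) = (-225726 - 750*I*sqrt(21)) - 1*(-480) = (-225726 - 750*I*sqrt(21)) + 480 = -225246 - 750*I*sqrt(21)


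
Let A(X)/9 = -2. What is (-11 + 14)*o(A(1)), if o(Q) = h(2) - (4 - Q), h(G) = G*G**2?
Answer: -42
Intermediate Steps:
A(X) = -18 (A(X) = 9*(-2) = -18)
h(G) = G**3
o(Q) = 4 + Q (o(Q) = 2**3 - (4 - Q) = 8 + (-4 + Q) = 4 + Q)
(-11 + 14)*o(A(1)) = (-11 + 14)*(4 - 18) = 3*(-14) = -42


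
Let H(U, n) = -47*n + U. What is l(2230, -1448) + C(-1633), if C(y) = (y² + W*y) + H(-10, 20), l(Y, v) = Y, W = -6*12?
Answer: 2785545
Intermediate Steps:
W = -72
H(U, n) = U - 47*n
C(y) = -950 + y² - 72*y (C(y) = (y² - 72*y) + (-10 - 47*20) = (y² - 72*y) + (-10 - 940) = (y² - 72*y) - 950 = -950 + y² - 72*y)
l(2230, -1448) + C(-1633) = 2230 + (-950 + (-1633)² - 72*(-1633)) = 2230 + (-950 + 2666689 + 117576) = 2230 + 2783315 = 2785545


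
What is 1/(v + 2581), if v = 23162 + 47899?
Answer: 1/73642 ≈ 1.3579e-5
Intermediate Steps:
v = 71061
1/(v + 2581) = 1/(71061 + 2581) = 1/73642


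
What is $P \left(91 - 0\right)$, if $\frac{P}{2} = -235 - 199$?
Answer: $-78988$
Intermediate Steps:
$P = -868$ ($P = 2 \left(-235 - 199\right) = 2 \left(-434\right) = -868$)
$P \left(91 - 0\right) = - 868 \left(91 - 0\right) = - 868 \left(91 + 0\right) = \left(-868\right) 91 = -78988$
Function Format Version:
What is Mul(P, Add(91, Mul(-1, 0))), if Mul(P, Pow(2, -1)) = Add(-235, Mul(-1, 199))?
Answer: -78988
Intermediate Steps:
P = -868 (P = Mul(2, Add(-235, Mul(-1, 199))) = Mul(2, Add(-235, -199)) = Mul(2, -434) = -868)
Mul(P, Add(91, Mul(-1, 0))) = Mul(-868, Add(91, Mul(-1, 0))) = Mul(-868, Add(91, 0)) = Mul(-868, 91) = -78988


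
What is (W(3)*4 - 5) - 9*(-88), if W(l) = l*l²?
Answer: 895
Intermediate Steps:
W(l) = l³
(W(3)*4 - 5) - 9*(-88) = (3³*4 - 5) - 9*(-88) = (27*4 - 5) + 792 = (108 - 5) + 792 = 103 + 792 = 895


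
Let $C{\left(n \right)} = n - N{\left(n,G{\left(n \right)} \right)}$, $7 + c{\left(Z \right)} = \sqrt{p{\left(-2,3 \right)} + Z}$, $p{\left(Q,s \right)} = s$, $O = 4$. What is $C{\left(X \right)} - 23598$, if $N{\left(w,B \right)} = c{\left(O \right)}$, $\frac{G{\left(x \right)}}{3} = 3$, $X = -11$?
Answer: $-23602 - \sqrt{7} \approx -23605.0$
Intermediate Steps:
$G{\left(x \right)} = 9$ ($G{\left(x \right)} = 3 \cdot 3 = 9$)
$c{\left(Z \right)} = -7 + \sqrt{3 + Z}$
$N{\left(w,B \right)} = -7 + \sqrt{7}$ ($N{\left(w,B \right)} = -7 + \sqrt{3 + 4} = -7 + \sqrt{7}$)
$C{\left(n \right)} = 7 + n - \sqrt{7}$ ($C{\left(n \right)} = n - \left(-7 + \sqrt{7}\right) = n + \left(7 - \sqrt{7}\right) = 7 + n - \sqrt{7}$)
$C{\left(X \right)} - 23598 = \left(7 - 11 - \sqrt{7}\right) - 23598 = \left(-4 - \sqrt{7}\right) - 23598 = -23602 - \sqrt{7}$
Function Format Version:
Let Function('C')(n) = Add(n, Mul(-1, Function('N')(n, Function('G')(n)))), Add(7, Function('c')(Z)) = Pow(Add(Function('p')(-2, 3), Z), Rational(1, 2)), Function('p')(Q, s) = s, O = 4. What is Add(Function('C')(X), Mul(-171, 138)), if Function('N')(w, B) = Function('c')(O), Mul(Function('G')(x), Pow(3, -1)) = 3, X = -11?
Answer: Add(-23602, Mul(-1, Pow(7, Rational(1, 2)))) ≈ -23605.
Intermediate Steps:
Function('G')(x) = 9 (Function('G')(x) = Mul(3, 3) = 9)
Function('c')(Z) = Add(-7, Pow(Add(3, Z), Rational(1, 2)))
Function('N')(w, B) = Add(-7, Pow(7, Rational(1, 2))) (Function('N')(w, B) = Add(-7, Pow(Add(3, 4), Rational(1, 2))) = Add(-7, Pow(7, Rational(1, 2))))
Function('C')(n) = Add(7, n, Mul(-1, Pow(7, Rational(1, 2)))) (Function('C')(n) = Add(n, Mul(-1, Add(-7, Pow(7, Rational(1, 2))))) = Add(n, Add(7, Mul(-1, Pow(7, Rational(1, 2))))) = Add(7, n, Mul(-1, Pow(7, Rational(1, 2)))))
Add(Function('C')(X), Mul(-171, 138)) = Add(Add(7, -11, Mul(-1, Pow(7, Rational(1, 2)))), Mul(-171, 138)) = Add(Add(-4, Mul(-1, Pow(7, Rational(1, 2)))), -23598) = Add(-23602, Mul(-1, Pow(7, Rational(1, 2))))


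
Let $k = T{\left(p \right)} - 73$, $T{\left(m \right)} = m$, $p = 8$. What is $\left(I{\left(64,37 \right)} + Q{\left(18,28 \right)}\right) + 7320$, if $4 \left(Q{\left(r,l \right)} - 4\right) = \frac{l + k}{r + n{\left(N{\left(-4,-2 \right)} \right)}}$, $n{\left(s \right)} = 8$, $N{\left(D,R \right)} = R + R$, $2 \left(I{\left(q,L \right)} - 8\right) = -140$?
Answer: $\frac{755211}{104} \approx 7261.6$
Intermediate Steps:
$I{\left(q,L \right)} = -62$ ($I{\left(q,L \right)} = 8 + \frac{1}{2} \left(-140\right) = 8 - 70 = -62$)
$N{\left(D,R \right)} = 2 R$
$k = -65$ ($k = 8 - 73 = -65$)
$Q{\left(r,l \right)} = 4 + \frac{-65 + l}{4 \left(8 + r\right)}$ ($Q{\left(r,l \right)} = 4 + \frac{\left(l - 65\right) \frac{1}{r + 8}}{4} = 4 + \frac{\left(-65 + l\right) \frac{1}{8 + r}}{4} = 4 + \frac{\frac{1}{8 + r} \left(-65 + l\right)}{4} = 4 + \frac{-65 + l}{4 \left(8 + r\right)}$)
$\left(I{\left(64,37 \right)} + Q{\left(18,28 \right)}\right) + 7320 = \left(-62 + \frac{63 + 28 + 16 \cdot 18}{4 \left(8 + 18\right)}\right) + 7320 = \left(-62 + \frac{63 + 28 + 288}{4 \cdot 26}\right) + 7320 = \left(-62 + \frac{1}{4} \cdot \frac{1}{26} \cdot 379\right) + 7320 = \left(-62 + \frac{379}{104}\right) + 7320 = - \frac{6069}{104} + 7320 = \frac{755211}{104}$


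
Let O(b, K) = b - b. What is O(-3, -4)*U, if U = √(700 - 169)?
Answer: 0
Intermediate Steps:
O(b, K) = 0
U = 3*√59 (U = √531 = 3*√59 ≈ 23.043)
O(-3, -4)*U = 0*(3*√59) = 0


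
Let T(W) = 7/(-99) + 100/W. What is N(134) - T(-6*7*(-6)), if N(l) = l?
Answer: 92636/693 ≈ 133.67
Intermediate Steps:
T(W) = -7/99 + 100/W (T(W) = 7*(-1/99) + 100/W = -7/99 + 100/W)
N(134) - T(-6*7*(-6)) = 134 - (-7/99 + 100/((-6*7*(-6)))) = 134 - (-7/99 + 100/((-42*(-6)))) = 134 - (-7/99 + 100/252) = 134 - (-7/99 + 100*(1/252)) = 134 - (-7/99 + 25/63) = 134 - 1*226/693 = 134 - 226/693 = 92636/693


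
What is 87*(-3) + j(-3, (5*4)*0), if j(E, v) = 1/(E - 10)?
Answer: -3394/13 ≈ -261.08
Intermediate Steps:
j(E, v) = 1/(-10 + E)
87*(-3) + j(-3, (5*4)*0) = 87*(-3) + 1/(-10 - 3) = -261 + 1/(-13) = -261 - 1/13 = -3394/13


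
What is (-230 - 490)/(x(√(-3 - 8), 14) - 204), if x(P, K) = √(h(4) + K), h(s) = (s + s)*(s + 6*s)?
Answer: 4320/1217 + 360*√238/20689 ≈ 3.8182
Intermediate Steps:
h(s) = 14*s² (h(s) = (2*s)*(7*s) = 14*s²)
x(P, K) = √(224 + K) (x(P, K) = √(14*4² + K) = √(14*16 + K) = √(224 + K))
(-230 - 490)/(x(√(-3 - 8), 14) - 204) = (-230 - 490)/(√(224 + 14) - 204) = -720/(√238 - 204) = -720/(-204 + √238)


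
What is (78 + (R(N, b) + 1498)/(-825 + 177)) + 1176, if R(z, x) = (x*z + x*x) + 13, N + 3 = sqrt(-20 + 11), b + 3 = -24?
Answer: 810271/648 + I/8 ≈ 1250.4 + 0.125*I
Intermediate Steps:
b = -27 (b = -3 - 24 = -27)
N = -3 + 3*I (N = -3 + sqrt(-20 + 11) = -3 + sqrt(-9) = -3 + 3*I ≈ -3.0 + 3.0*I)
R(z, x) = 13 + x**2 + x*z (R(z, x) = (x*z + x**2) + 13 = (x**2 + x*z) + 13 = 13 + x**2 + x*z)
(78 + (R(N, b) + 1498)/(-825 + 177)) + 1176 = (78 + ((13 + (-27)**2 - 27*(-3 + 3*I)) + 1498)/(-825 + 177)) + 1176 = (78 + ((13 + 729 + (81 - 81*I)) + 1498)/(-648)) + 1176 = (78 + ((823 - 81*I) + 1498)*(-1/648)) + 1176 = (78 + (2321 - 81*I)*(-1/648)) + 1176 = (78 + (-2321/648 + I/8)) + 1176 = (48223/648 + I/8) + 1176 = 810271/648 + I/8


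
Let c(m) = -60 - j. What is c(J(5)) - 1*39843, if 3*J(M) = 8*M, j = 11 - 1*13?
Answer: -39901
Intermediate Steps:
j = -2 (j = 11 - 13 = -2)
J(M) = 8*M/3 (J(M) = (8*M)/3 = 8*M/3)
c(m) = -58 (c(m) = -60 - 1*(-2) = -60 + 2 = -58)
c(J(5)) - 1*39843 = -58 - 1*39843 = -58 - 39843 = -39901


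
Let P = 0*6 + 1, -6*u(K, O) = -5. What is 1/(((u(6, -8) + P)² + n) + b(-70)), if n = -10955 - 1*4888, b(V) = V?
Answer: -36/572747 ≈ -6.2855e-5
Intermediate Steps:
u(K, O) = ⅚ (u(K, O) = -⅙*(-5) = ⅚)
n = -15843 (n = -10955 - 4888 = -15843)
P = 1 (P = 0 + 1 = 1)
1/(((u(6, -8) + P)² + n) + b(-70)) = 1/(((⅚ + 1)² - 15843) - 70) = 1/(((11/6)² - 15843) - 70) = 1/((121/36 - 15843) - 70) = 1/(-570227/36 - 70) = 1/(-572747/36) = -36/572747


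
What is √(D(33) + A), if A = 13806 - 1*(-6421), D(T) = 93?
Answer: 4*√1270 ≈ 142.55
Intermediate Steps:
A = 20227 (A = 13806 + 6421 = 20227)
√(D(33) + A) = √(93 + 20227) = √20320 = 4*√1270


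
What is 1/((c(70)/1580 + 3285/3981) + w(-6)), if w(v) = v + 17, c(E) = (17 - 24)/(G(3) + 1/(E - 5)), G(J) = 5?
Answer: 136702232/1616406315 ≈ 0.084572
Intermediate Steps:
c(E) = -7/(5 + 1/(-5 + E)) (c(E) = (17 - 24)/(5 + 1/(E - 5)) = -7/(5 + 1/(-5 + E)))
w(v) = 17 + v
1/((c(70)/1580 + 3285/3981) + w(-6)) = 1/(((7*(5 - 1*70)/(-24 + 5*70))/1580 + 3285/3981) + (17 - 6)) = 1/(((7*(5 - 70)/(-24 + 350))*(1/1580) + 3285*(1/3981)) + 11) = 1/(((7*(-65)/326)*(1/1580) + 1095/1327) + 11) = 1/(((7*(1/326)*(-65))*(1/1580) + 1095/1327) + 11) = 1/((-455/326*1/1580 + 1095/1327) + 11) = 1/((-91/103016 + 1095/1327) + 11) = 1/(112681763/136702232 + 11) = 1/(1616406315/136702232) = 136702232/1616406315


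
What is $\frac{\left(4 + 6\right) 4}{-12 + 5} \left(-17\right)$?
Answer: $\frac{680}{7} \approx 97.143$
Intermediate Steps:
$\frac{\left(4 + 6\right) 4}{-12 + 5} \left(-17\right) = \frac{10 \cdot 4}{-7} \left(-17\right) = \left(- \frac{1}{7}\right) 40 \left(-17\right) = \left(- \frac{40}{7}\right) \left(-17\right) = \frac{680}{7}$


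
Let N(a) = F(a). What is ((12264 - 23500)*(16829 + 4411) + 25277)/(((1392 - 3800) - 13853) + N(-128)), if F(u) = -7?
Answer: 238627363/16268 ≈ 14669.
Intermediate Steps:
N(a) = -7
((12264 - 23500)*(16829 + 4411) + 25277)/(((1392 - 3800) - 13853) + N(-128)) = ((12264 - 23500)*(16829 + 4411) + 25277)/(((1392 - 3800) - 13853) - 7) = (-11236*21240 + 25277)/((-2408 - 13853) - 7) = (-238652640 + 25277)/(-16261 - 7) = -238627363/(-16268) = -238627363*(-1/16268) = 238627363/16268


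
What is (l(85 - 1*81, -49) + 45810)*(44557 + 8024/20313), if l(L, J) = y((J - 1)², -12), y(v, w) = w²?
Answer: 124903022370/61 ≈ 2.0476e+9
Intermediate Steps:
l(L, J) = 144 (l(L, J) = (-12)² = 144)
(l(85 - 1*81, -49) + 45810)*(44557 + 8024/20313) = (144 + 45810)*(44557 + 8024/20313) = 45954*(44557 + 8024*(1/20313)) = 45954*(44557 + 8024/20313) = 45954*(905094365/20313) = 124903022370/61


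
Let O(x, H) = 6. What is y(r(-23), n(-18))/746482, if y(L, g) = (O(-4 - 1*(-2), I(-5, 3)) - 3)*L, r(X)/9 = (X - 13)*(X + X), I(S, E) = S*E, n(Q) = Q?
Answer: 22356/373241 ≈ 0.059897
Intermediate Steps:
I(S, E) = E*S
r(X) = 18*X*(-13 + X) (r(X) = 9*((X - 13)*(X + X)) = 9*((-13 + X)*(2*X)) = 9*(2*X*(-13 + X)) = 18*X*(-13 + X))
y(L, g) = 3*L (y(L, g) = (6 - 3)*L = 3*L)
y(r(-23), n(-18))/746482 = (3*(18*(-23)*(-13 - 23)))/746482 = (3*(18*(-23)*(-36)))*(1/746482) = (3*14904)*(1/746482) = 44712*(1/746482) = 22356/373241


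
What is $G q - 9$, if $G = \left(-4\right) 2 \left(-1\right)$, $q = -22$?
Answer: $-185$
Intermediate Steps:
$G = 8$ ($G = \left(-8\right) \left(-1\right) = 8$)
$G q - 9 = 8 \left(-22\right) - 9 = -176 - 9 = -185$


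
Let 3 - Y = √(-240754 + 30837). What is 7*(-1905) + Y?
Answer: -13332 - I*√209917 ≈ -13332.0 - 458.17*I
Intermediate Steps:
Y = 3 - I*√209917 (Y = 3 - √(-240754 + 30837) = 3 - √(-209917) = 3 - I*√209917 ≈ 3.0 - 458.17*I)
7*(-1905) + Y = 7*(-1905) + (3 - I*√209917) = -13335 + (3 - I*√209917) = -13332 - I*√209917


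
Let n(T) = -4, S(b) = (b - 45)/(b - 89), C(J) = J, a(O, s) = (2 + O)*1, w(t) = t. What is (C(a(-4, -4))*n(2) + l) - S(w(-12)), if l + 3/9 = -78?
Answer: -21482/303 ≈ -70.898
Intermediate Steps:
l = -235/3 (l = -1/3 - 78 = -235/3 ≈ -78.333)
a(O, s) = 2 + O
S(b) = (-45 + b)/(-89 + b)
(C(a(-4, -4))*n(2) + l) - S(w(-12)) = ((2 - 4)*(-4) - 235/3) - (-45 - 12)/(-89 - 12) = (-2*(-4) - 235/3) - (-57)/(-101) = (8 - 235/3) - (-1)*(-57)/101 = -211/3 - 1*57/101 = -211/3 - 57/101 = -21482/303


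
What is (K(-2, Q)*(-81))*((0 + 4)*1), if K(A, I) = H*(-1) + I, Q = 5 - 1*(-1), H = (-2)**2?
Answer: -648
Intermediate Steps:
H = 4
Q = 6 (Q = 5 + 1 = 6)
K(A, I) = -4 + I (K(A, I) = 4*(-1) + I = -4 + I)
(K(-2, Q)*(-81))*((0 + 4)*1) = ((-4 + 6)*(-81))*((0 + 4)*1) = (2*(-81))*(4*1) = -162*4 = -648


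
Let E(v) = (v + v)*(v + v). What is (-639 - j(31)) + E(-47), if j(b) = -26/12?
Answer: 49195/6 ≈ 8199.2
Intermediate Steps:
E(v) = 4*v² (E(v) = (2*v)*(2*v) = 4*v²)
j(b) = -13/6 (j(b) = -26*1/12 = -13/6)
(-639 - j(31)) + E(-47) = (-639 - 1*(-13/6)) + 4*(-47)² = (-639 + 13/6) + 4*2209 = -3821/6 + 8836 = 49195/6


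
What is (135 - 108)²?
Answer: 729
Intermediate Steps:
(135 - 108)² = 27² = 729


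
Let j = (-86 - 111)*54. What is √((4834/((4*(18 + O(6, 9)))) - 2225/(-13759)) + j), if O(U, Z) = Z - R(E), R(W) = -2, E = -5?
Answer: 23*I*√12756243612194/798022 ≈ 102.94*I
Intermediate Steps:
O(U, Z) = 2 + Z (O(U, Z) = Z - 1*(-2) = Z + 2 = 2 + Z)
j = -10638 (j = -197*54 = -10638)
√((4834/((4*(18 + O(6, 9)))) - 2225/(-13759)) + j) = √((4834/((4*(18 + (2 + 9)))) - 2225/(-13759)) - 10638) = √((4834/((4*(18 + 11))) - 2225*(-1/13759)) - 10638) = √((4834/((4*29)) + 2225/13759) - 10638) = √((4834/116 + 2225/13759) - 10638) = √((4834*(1/116) + 2225/13759) - 10638) = √((2417/58 + 2225/13759) - 10638) = √(33384553/798022 - 10638) = √(-8455973483/798022) = 23*I*√12756243612194/798022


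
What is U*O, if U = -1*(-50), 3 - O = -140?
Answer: 7150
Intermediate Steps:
O = 143 (O = 3 - 1*(-140) = 3 + 140 = 143)
U = 50
U*O = 50*143 = 7150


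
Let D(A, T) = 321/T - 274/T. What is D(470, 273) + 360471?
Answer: 98408630/273 ≈ 3.6047e+5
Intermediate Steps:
D(A, T) = 47/T
D(470, 273) + 360471 = 47/273 + 360471 = 98408630/273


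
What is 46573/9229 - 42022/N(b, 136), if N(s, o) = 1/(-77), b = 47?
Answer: 29862266499/9229 ≈ 3.2357e+6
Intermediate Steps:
N(s, o) = -1/77
46573/9229 - 42022/N(b, 136) = 46573/9229 - 42022/(-1/77) = 46573*(1/9229) - 42022*(-77) = 46573/9229 + 3235694 = 29862266499/9229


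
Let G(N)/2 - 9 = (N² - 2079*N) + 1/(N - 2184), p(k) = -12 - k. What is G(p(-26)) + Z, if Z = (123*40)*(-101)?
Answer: -601873371/1085 ≈ -5.5472e+5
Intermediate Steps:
G(N) = 18 - 4158*N + 2*N² + 2/(-2184 + N) (G(N) = 18 + 2*((N² - 2079*N) + 1/(N - 2184)) = 18 + 2*((N² - 2079*N) + 1/(-2184 + N)) = 18 + 2*(N² + 1/(-2184 + N) - 2079*N) = 18 + (-4158*N + 2*N² + 2/(-2184 + N)) = 18 - 4158*N + 2*N² + 2/(-2184 + N))
Z = -496920 (Z = 4920*(-101) = -496920)
G(p(-26)) + Z = 2*(-19655 + (-12 - 1*(-26))³ - 4263*(-12 - 1*(-26))² + 4540545*(-12 - 1*(-26)))/(-2184 + (-12 - 1*(-26))) - 496920 = 2*(-19655 + (-12 + 26)³ - 4263*(-12 + 26)² + 4540545*(-12 + 26))/(-2184 + (-12 + 26)) - 496920 = 2*(-19655 + 14³ - 4263*14² + 4540545*14)/(-2184 + 14) - 496920 = 2*(-19655 + 2744 - 4263*196 + 63567630)/(-2170) - 496920 = 2*(-1/2170)*(-19655 + 2744 - 835548 + 63567630) - 496920 = 2*(-1/2170)*62715171 - 496920 = -62715171/1085 - 496920 = -601873371/1085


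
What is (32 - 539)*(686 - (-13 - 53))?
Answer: -381264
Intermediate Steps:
(32 - 539)*(686 - (-13 - 53)) = -507*(686 - 1*(-66)) = -507*(686 + 66) = -507*752 = -381264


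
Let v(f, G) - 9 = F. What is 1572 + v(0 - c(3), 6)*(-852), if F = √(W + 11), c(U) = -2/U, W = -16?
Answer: -6096 - 852*I*√5 ≈ -6096.0 - 1905.1*I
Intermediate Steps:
F = I*√5 (F = √(-16 + 11) = √(-5) = I*√5 ≈ 2.2361*I)
v(f, G) = 9 + I*√5
1572 + v(0 - c(3), 6)*(-852) = 1572 + (9 + I*√5)*(-852) = 1572 + (-7668 - 852*I*√5) = -6096 - 852*I*√5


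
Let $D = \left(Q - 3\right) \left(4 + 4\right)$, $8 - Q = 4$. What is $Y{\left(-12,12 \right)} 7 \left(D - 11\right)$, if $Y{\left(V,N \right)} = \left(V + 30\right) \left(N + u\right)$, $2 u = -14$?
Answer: $-1890$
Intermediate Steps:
$Q = 4$ ($Q = 8 - 4 = 4$)
$u = -7$ ($u = \frac{1}{2} \left(-14\right) = -7$)
$D = 8$ ($D = \left(4 - 3\right) \left(4 + 4\right) = 1 \cdot 8 = 8$)
$Y{\left(V,N \right)} = \left(-7 + N\right) \left(30 + V\right)$ ($Y{\left(V,N \right)} = \left(V + 30\right) \left(N - 7\right) = \left(30 + V\right) \left(-7 + N\right) = \left(-7 + N\right) \left(30 + V\right)$)
$Y{\left(-12,12 \right)} 7 \left(D - 11\right) = \left(-210 - -84 + 30 \cdot 12 + 12 \left(-12\right)\right) 7 \left(8 - 11\right) = \left(-210 + 84 + 360 - 144\right) 7 \left(-3\right) = 90 \left(-21\right) = -1890$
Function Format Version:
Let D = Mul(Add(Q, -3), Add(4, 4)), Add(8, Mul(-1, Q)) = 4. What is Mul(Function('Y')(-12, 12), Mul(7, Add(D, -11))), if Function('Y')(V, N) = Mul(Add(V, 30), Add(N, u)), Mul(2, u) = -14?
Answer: -1890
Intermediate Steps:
Q = 4 (Q = Add(8, Mul(-1, 4)) = Add(8, -4) = 4)
u = -7 (u = Mul(Rational(1, 2), -14) = -7)
D = 8 (D = Mul(Add(4, -3), Add(4, 4)) = Mul(1, 8) = 8)
Function('Y')(V, N) = Mul(Add(-7, N), Add(30, V)) (Function('Y')(V, N) = Mul(Add(V, 30), Add(N, -7)) = Mul(Add(30, V), Add(-7, N)) = Mul(Add(-7, N), Add(30, V)))
Mul(Function('Y')(-12, 12), Mul(7, Add(D, -11))) = Mul(Add(-210, Mul(-7, -12), Mul(30, 12), Mul(12, -12)), Mul(7, Add(8, -11))) = Mul(Add(-210, 84, 360, -144), Mul(7, -3)) = Mul(90, -21) = -1890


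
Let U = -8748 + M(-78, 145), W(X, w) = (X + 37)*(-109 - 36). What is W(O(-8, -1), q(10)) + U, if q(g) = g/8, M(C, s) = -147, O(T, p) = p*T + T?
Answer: -14260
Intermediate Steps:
O(T, p) = T + T*p (O(T, p) = T*p + T = T + T*p)
q(g) = g/8 (q(g) = g*(1/8) = g/8)
W(X, w) = -5365 - 145*X (W(X, w) = (37 + X)*(-145) = -5365 - 145*X)
U = -8895 (U = -8748 - 147 = -8895)
W(O(-8, -1), q(10)) + U = (-5365 - (-1160)*(1 - 1)) - 8895 = (-5365 - (-1160)*0) - 8895 = (-5365 - 145*0) - 8895 = (-5365 + 0) - 8895 = -5365 - 8895 = -14260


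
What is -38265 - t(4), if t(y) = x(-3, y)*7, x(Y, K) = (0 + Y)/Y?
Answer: -38272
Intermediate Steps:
x(Y, K) = 1 (x(Y, K) = Y/Y = 1)
t(y) = 7 (t(y) = 1*7 = 7)
-38265 - t(4) = -38265 - 1*7 = -38265 - 7 = -38272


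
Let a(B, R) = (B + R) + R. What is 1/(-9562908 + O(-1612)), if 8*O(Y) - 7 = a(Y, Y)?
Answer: -8/76508093 ≈ -1.0456e-7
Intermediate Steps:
a(B, R) = B + 2*R
O(Y) = 7/8 + 3*Y/8 (O(Y) = 7/8 + (Y + 2*Y)/8 = 7/8 + (3*Y)/8 = 7/8 + 3*Y/8)
1/(-9562908 + O(-1612)) = 1/(-9562908 + (7/8 + (3/8)*(-1612))) = 1/(-9562908 + (7/8 - 1209/2)) = 1/(-9562908 - 4829/8) = 1/(-76508093/8) = -8/76508093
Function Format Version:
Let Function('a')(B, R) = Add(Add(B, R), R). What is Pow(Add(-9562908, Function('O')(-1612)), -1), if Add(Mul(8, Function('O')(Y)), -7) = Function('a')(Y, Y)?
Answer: Rational(-8, 76508093) ≈ -1.0456e-7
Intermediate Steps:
Function('a')(B, R) = Add(B, Mul(2, R))
Function('O')(Y) = Add(Rational(7, 8), Mul(Rational(3, 8), Y)) (Function('O')(Y) = Add(Rational(7, 8), Mul(Rational(1, 8), Add(Y, Mul(2, Y)))) = Add(Rational(7, 8), Mul(Rational(1, 8), Mul(3, Y))) = Add(Rational(7, 8), Mul(Rational(3, 8), Y)))
Pow(Add(-9562908, Function('O')(-1612)), -1) = Pow(Add(-9562908, Add(Rational(7, 8), Mul(Rational(3, 8), -1612))), -1) = Pow(Add(-9562908, Add(Rational(7, 8), Rational(-1209, 2))), -1) = Pow(Add(-9562908, Rational(-4829, 8)), -1) = Pow(Rational(-76508093, 8), -1) = Rational(-8, 76508093)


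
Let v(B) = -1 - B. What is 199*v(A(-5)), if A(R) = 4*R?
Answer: 3781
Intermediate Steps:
199*v(A(-5)) = 199*(-1 - 4*(-5)) = 199*(-1 - 1*(-20)) = 199*(-1 + 20) = 199*19 = 3781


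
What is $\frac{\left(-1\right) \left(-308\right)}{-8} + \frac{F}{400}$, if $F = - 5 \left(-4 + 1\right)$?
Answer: $- \frac{3077}{80} \approx -38.463$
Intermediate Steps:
$F = 15$ ($F = \left(-5\right) \left(-3\right) = 15$)
$\frac{\left(-1\right) \left(-308\right)}{-8} + \frac{F}{400} = \frac{\left(-1\right) \left(-308\right)}{-8} + \frac{15}{400} = 308 \left(- \frac{1}{8}\right) + 15 \cdot \frac{1}{400} = - \frac{77}{2} + \frac{3}{80} = - \frac{3077}{80}$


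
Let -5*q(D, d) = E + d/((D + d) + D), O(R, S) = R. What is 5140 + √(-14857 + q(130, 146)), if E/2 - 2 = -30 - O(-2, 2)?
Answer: 5140 + 2*I*√3823853145/1015 ≈ 5140.0 + 121.85*I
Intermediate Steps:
E = -52 (E = 4 + 2*(-30 - 1*(-2)) = 4 + 2*(-30 + 2) = 4 + 2*(-28) = 4 - 56 = -52)
q(D, d) = 52/5 - d/(5*(d + 2*D)) (q(D, d) = -(-52 + d/((D + d) + D))/5 = -(-52 + d/(d + 2*D))/5 = 52/5 - d/(5*(d + 2*D)))
5140 + √(-14857 + q(130, 146)) = 5140 + √(-14857 + (51*146 + 104*130)/(5*(146 + 2*130))) = 5140 + √(-14857 + (7446 + 13520)/(5*(146 + 260))) = 5140 + √(-14857 + (⅕)*20966/406) = 5140 + √(-14857 + (⅕)*(1/406)*20966) = 5140 + √(-14857 + 10483/1015) = 5140 + √(-15069372/1015) = 5140 + 2*I*√3823853145/1015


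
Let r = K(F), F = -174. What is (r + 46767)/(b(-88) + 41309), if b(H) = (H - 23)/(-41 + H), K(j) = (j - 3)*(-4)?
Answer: 680475/592108 ≈ 1.1492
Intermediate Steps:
K(j) = 12 - 4*j (K(j) = (-3 + j)*(-4) = 12 - 4*j)
b(H) = (-23 + H)/(-41 + H)
r = 708 (r = 12 - 4*(-174) = 12 + 696 = 708)
(r + 46767)/(b(-88) + 41309) = (708 + 46767)/((-23 - 88)/(-41 - 88) + 41309) = 47475/(-111/(-129) + 41309) = 47475/(-1/129*(-111) + 41309) = 47475/(37/43 + 41309) = 47475/(1776324/43) = 47475*(43/1776324) = 680475/592108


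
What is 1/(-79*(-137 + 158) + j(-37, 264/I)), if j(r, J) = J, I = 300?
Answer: -25/41453 ≈ -0.00060309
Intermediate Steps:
1/(-79*(-137 + 158) + j(-37, 264/I)) = 1/(-79*(-137 + 158) + 264/300) = 1/(-79*21 + 264*(1/300)) = 1/(-1659 + 22/25) = 1/(-41453/25) = -25/41453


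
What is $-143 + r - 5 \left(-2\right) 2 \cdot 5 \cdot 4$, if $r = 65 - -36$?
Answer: $40257$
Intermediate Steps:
$r = 101$ ($r = 65 + 36 = 101$)
$-143 + r - 5 \left(-2\right) 2 \cdot 5 \cdot 4 = -143 + 101 - 5 \left(-2\right) 2 \cdot 5 \cdot 4 = -143 + 101 - 5 \left(\left(-4\right) 5\right) 4 = -143 + 101 \left(-5\right) \left(-20\right) 4 = -143 + 101 \cdot 100 \cdot 4 = -143 + 101 \cdot 400 = -143 + 40400 = 40257$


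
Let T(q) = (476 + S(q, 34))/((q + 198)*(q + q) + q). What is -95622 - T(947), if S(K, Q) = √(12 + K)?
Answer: -207459292370/2169577 - √959/2169577 ≈ -95622.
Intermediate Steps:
T(q) = (476 + √(12 + q))/(q + 2*q*(198 + q)) (T(q) = (476 + √(12 + q))/((q + 198)*(q + q) + q) = (476 + √(12 + q))/((198 + q)*(2*q) + q) = (476 + √(12 + q))/(2*q*(198 + q) + q) = (476 + √(12 + q))/(q + 2*q*(198 + q)))
-95622 - T(947) = -95622 - (476 + √(12 + 947))/(947*(397 + 2*947)) = -95622 - (476 + √959)/(947*(397 + 1894)) = -95622 - (476 + √959)/(947*2291) = -95622 - (476/2169577 + √959/2169577) = -95622 + (-476/2169577 - √959/2169577) = -207459292370/2169577 - √959/2169577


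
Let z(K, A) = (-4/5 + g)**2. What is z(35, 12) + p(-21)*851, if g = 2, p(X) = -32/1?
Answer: -680764/25 ≈ -27231.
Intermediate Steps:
p(X) = -32 (p(X) = -32*1 = -32)
z(K, A) = 36/25 (z(K, A) = (-4/5 + 2)**2 = (6/5)**2 = 36/25)
z(35, 12) + p(-21)*851 = 36/25 - 32*851 = 36/25 - 27232 = -680764/25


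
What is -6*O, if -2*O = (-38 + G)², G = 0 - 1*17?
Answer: 9075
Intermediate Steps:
G = -17 (G = 0 - 17 = -17)
O = -3025/2 (O = -(-38 - 17)²/2 = -½*(-55)² = -½*3025 = -3025/2 ≈ -1512.5)
-6*O = -6*(-3025/2) = 9075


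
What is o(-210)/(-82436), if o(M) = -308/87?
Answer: 77/1792983 ≈ 4.2945e-5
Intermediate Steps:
o(M) = -308/87 (o(M) = -308*1/87 = -308/87)
o(-210)/(-82436) = -308/87/(-82436) = -308/87*(-1/82436) = 77/1792983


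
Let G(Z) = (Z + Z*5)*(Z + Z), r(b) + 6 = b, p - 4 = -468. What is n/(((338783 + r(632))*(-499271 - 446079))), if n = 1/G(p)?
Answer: -1/828959265006028800 ≈ -1.2063e-18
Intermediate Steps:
p = -464 (p = 4 - 468 = -464)
r(b) = -6 + b
G(Z) = 12*Z² (G(Z) = (Z + 5*Z)*(2*Z) = (6*Z)*(2*Z) = 12*Z²)
n = 1/2583552 (n = 1/(12*(-464)²) = 1/(12*215296) = 1/2583552 ≈ 3.8706e-7)
n/(((338783 + r(632))*(-499271 - 446079))) = 1/(2583552*(((338783 + (-6 + 632))*(-499271 - 446079)))) = 1/(2583552*(((338783 + 626)*(-945350)))) = 1/(2583552*((339409*(-945350)))) = (1/2583552)/(-320860298150) = (1/2583552)*(-1/320860298150) = -1/828959265006028800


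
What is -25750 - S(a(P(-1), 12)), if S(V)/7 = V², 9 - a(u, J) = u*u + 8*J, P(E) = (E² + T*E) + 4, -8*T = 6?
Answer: -32423687/256 ≈ -1.2666e+5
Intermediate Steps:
T = -¾ (T = -⅛*6 = -¾ ≈ -0.75000)
P(E) = 4 + E² - 3*E/4 (P(E) = (E² - 3*E/4) + 4 = 4 + E² - 3*E/4)
a(u, J) = 9 - u² - 8*J (a(u, J) = 9 - (u*u + 8*J) = 9 - (u² + 8*J) = 9 + (-u² - 8*J) = 9 - u² - 8*J)
S(V) = 7*V²
-25750 - S(a(P(-1), 12)) = -25750 - 7*(9 - (4 + (-1)² - ¾*(-1))² - 8*12)² = -25750 - 7*(9 - (4 + 1 + ¾)² - 96)² = -25750 - 7*(9 - (23/4)² - 96)² = -25750 - 7*(9 - 1*529/16 - 96)² = -25750 - 7*(9 - 529/16 - 96)² = -25750 - 7*(-1921/16)² = -25750 - 7*3690241/256 = -25750 - 1*25831687/256 = -25750 - 25831687/256 = -32423687/256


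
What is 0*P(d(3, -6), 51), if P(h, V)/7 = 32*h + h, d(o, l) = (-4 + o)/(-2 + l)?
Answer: 0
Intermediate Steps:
d(o, l) = (-4 + o)/(-2 + l)
P(h, V) = 231*h (P(h, V) = 7*(32*h + h) = 7*(33*h) = 231*h)
0*P(d(3, -6), 51) = 0*(231*((-4 + 3)/(-2 - 6))) = 0*(231*(-1/(-8))) = 0*(231*(-1/8*(-1))) = 0*(231*(1/8)) = 0*(231/8) = 0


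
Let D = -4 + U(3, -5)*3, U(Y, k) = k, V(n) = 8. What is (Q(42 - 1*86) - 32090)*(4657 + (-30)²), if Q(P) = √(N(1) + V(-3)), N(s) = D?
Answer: -178324130 + 5557*I*√11 ≈ -1.7832e+8 + 18430.0*I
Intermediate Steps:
D = -19 (D = -4 - 5*3 = -4 - 15 = -19)
N(s) = -19
Q(P) = I*√11 (Q(P) = √(-19 + 8) = √(-11) = I*√11)
(Q(42 - 1*86) - 32090)*(4657 + (-30)²) = (I*√11 - 32090)*(4657 + (-30)²) = (-32090 + I*√11)*(4657 + 900) = (-32090 + I*√11)*5557 = -178324130 + 5557*I*√11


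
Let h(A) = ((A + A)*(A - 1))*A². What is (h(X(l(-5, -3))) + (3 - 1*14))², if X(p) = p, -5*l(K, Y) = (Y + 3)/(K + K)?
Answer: 121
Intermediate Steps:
l(K, Y) = -(3 + Y)/(10*K) (l(K, Y) = -(Y + 3)/(5*(K + K)) = -(3 + Y)/(5*(2*K)) = -(3 + Y)*1/(2*K)/5 = -(3 + Y)/(10*K))
h(A) = 2*A³*(-1 + A) (h(A) = ((2*A)*(-1 + A))*A² = (2*A*(-1 + A))*A² = 2*A³*(-1 + A))
(h(X(l(-5, -3))) + (3 - 1*14))² = (2*((⅒)*(-3 - 1*(-3))/(-5))³*(-1 + (⅒)*(-3 - 1*(-3))/(-5)) + (3 - 1*14))² = (2*((⅒)*(-⅕)*(-3 + 3))³*(-1 + (⅒)*(-⅕)*(-3 + 3)) + (3 - 14))² = (2*((⅒)*(-⅕)*0)³*(-1 + (⅒)*(-⅕)*0) - 11)² = (2*0³*(-1 + 0) - 11)² = (2*0*(-1) - 11)² = (0 - 11)² = (-11)² = 121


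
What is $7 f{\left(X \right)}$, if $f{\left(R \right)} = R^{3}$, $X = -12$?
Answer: $-12096$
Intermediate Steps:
$7 f{\left(X \right)} = 7 \left(-12\right)^{3} = 7 \left(-1728\right) = -12096$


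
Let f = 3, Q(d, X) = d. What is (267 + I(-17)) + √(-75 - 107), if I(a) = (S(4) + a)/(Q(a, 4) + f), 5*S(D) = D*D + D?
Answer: 3751/14 + I*√182 ≈ 267.93 + 13.491*I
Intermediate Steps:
S(D) = D/5 + D²/5 (S(D) = (D*D + D)/5 = (D² + D)/5 = (D + D²)/5 = D/5 + D²/5)
I(a) = (4 + a)/(3 + a) (I(a) = ((⅕)*4*(1 + 4) + a)/(a + 3) = ((⅕)*4*5 + a)/(3 + a) = (4 + a)/(3 + a))
(267 + I(-17)) + √(-75 - 107) = (267 + (4 - 17)/(3 - 17)) + √(-75 - 107) = (267 - 13/(-14)) + √(-182) = (267 - 1/14*(-13)) + I*√182 = (267 + 13/14) + I*√182 = 3751/14 + I*√182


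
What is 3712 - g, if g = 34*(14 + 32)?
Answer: 2148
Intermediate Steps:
g = 1564 (g = 34*46 = 1564)
3712 - g = 3712 - 1*1564 = 3712 - 1564 = 2148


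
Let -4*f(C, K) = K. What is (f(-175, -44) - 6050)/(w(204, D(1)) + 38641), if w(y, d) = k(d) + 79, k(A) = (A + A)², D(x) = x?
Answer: -2013/12908 ≈ -0.15595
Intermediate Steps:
k(A) = 4*A² (k(A) = (2*A)² = 4*A²)
f(C, K) = -K/4
w(y, d) = 79 + 4*d² (w(y, d) = 4*d² + 79 = 79 + 4*d²)
(f(-175, -44) - 6050)/(w(204, D(1)) + 38641) = (-¼*(-44) - 6050)/((79 + 4*1²) + 38641) = (11 - 6050)/((79 + 4*1) + 38641) = -6039/((79 + 4) + 38641) = -6039/(83 + 38641) = -6039/38724 = -6039*1/38724 = -2013/12908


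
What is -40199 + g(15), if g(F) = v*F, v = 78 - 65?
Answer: -40004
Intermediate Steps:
v = 13
g(F) = 13*F
-40199 + g(15) = -40199 + 13*15 = -40199 + 195 = -40004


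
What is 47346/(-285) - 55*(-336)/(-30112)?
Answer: -29811449/178790 ≈ -166.74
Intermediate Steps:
47346/(-285) - 55*(-336)/(-30112) = 47346*(-1/285) + 18480*(-1/30112) = -15782/95 - 1155/1882 = -29811449/178790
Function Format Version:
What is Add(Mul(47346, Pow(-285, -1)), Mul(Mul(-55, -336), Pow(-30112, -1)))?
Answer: Rational(-29811449, 178790) ≈ -166.74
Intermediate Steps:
Add(Mul(47346, Pow(-285, -1)), Mul(Mul(-55, -336), Pow(-30112, -1))) = Add(Mul(47346, Rational(-1, 285)), Mul(18480, Rational(-1, 30112))) = Add(Rational(-15782, 95), Rational(-1155, 1882)) = Rational(-29811449, 178790)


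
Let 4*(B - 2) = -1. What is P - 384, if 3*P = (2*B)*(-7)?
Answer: -2353/6 ≈ -392.17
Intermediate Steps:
B = 7/4 (B = 2 + (¼)*(-1) = 2 - ¼ = 7/4 ≈ 1.7500)
P = -49/6 (P = ((2*(7/4))*(-7))/3 = ((7/2)*(-7))/3 = (⅓)*(-49/2) = -49/6 ≈ -8.1667)
P - 384 = -49/6 - 384 = -2353/6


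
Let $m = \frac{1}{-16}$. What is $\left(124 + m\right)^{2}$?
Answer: $\frac{3932289}{256} \approx 15361.0$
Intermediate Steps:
$m = - \frac{1}{16} \approx -0.0625$
$\left(124 + m\right)^{2} = \left(124 - \frac{1}{16}\right)^{2} = \left(\frac{1983}{16}\right)^{2} = \frac{3932289}{256}$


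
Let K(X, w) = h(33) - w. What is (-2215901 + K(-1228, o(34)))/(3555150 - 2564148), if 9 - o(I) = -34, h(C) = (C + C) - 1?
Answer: -2215879/991002 ≈ -2.2360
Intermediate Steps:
h(C) = -1 + 2*C (h(C) = 2*C - 1 = -1 + 2*C)
o(I) = 43 (o(I) = 9 - 1*(-34) = 9 + 34 = 43)
K(X, w) = 65 - w (K(X, w) = (-1 + 2*33) - w = (-1 + 66) - w = 65 - w)
(-2215901 + K(-1228, o(34)))/(3555150 - 2564148) = (-2215901 + (65 - 1*43))/(3555150 - 2564148) = (-2215901 + (65 - 43))/991002 = (-2215901 + 22)*(1/991002) = -2215879*1/991002 = -2215879/991002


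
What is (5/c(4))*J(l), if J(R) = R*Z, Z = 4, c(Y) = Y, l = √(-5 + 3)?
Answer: 5*I*√2 ≈ 7.0711*I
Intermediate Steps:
l = I*√2 (l = √(-2) = I*√2 ≈ 1.4142*I)
J(R) = 4*R (J(R) = R*4 = 4*R)
(5/c(4))*J(l) = (5/4)*(4*(I*√2)) = (5*(¼))*(4*I*√2) = 5*(4*I*√2)/4 = 5*I*√2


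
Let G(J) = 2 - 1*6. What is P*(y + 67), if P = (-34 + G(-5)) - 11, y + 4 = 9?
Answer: -3528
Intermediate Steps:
G(J) = -4 (G(J) = 2 - 6 = -4)
y = 5 (y = -4 + 9 = 5)
P = -49 (P = (-34 - 4) - 11 = -38 - 11 = -49)
P*(y + 67) = -49*(5 + 67) = -49*72 = -3528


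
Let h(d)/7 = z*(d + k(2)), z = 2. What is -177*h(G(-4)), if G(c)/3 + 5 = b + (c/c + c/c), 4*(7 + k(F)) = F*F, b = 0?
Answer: 37170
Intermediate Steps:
k(F) = -7 + F²/4 (k(F) = -7 + (F*F)/4 = -7 + F²/4)
G(c) = -9 (G(c) = -15 + 3*(0 + (c/c + c/c)) = -15 + 3*(0 + (1 + 1)) = -15 + 3*(0 + 2) = -15 + 3*2 = -15 + 6 = -9)
h(d) = -84 + 14*d (h(d) = 7*(2*(d + (-7 + (¼)*2²))) = 7*(2*(d + (-7 + (¼)*4))) = 7*(2*(d + (-7 + 1))) = 7*(2*(d - 6)) = 7*(2*(-6 + d)) = 7*(-12 + 2*d) = -84 + 14*d)
-177*h(G(-4)) = -177*(-84 + 14*(-9)) = -177*(-84 - 126) = -177*(-210) = 37170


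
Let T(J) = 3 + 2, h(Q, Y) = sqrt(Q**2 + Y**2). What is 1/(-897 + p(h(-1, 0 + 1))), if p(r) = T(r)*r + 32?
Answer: -173/149635 - sqrt(2)/149635 ≈ -0.0011656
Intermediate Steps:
T(J) = 5
p(r) = 32 + 5*r (p(r) = 5*r + 32 = 32 + 5*r)
1/(-897 + p(h(-1, 0 + 1))) = 1/(-897 + (32 + 5*sqrt((-1)**2 + (0 + 1)**2))) = 1/(-897 + (32 + 5*sqrt(1 + 1**2))) = 1/(-897 + (32 + 5*sqrt(1 + 1))) = 1/(-897 + (32 + 5*sqrt(2))) = 1/(-865 + 5*sqrt(2))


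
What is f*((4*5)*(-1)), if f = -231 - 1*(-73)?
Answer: 3160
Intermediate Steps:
f = -158 (f = -231 + 73 = -158)
f*((4*5)*(-1)) = -158*4*5*(-1) = -3160*(-1) = -158*(-20) = 3160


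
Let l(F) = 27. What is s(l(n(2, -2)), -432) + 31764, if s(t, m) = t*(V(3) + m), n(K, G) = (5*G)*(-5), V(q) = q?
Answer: 20181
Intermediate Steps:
n(K, G) = -25*G
s(t, m) = t*(3 + m)
s(l(n(2, -2)), -432) + 31764 = 27*(3 - 432) + 31764 = 27*(-429) + 31764 = -11583 + 31764 = 20181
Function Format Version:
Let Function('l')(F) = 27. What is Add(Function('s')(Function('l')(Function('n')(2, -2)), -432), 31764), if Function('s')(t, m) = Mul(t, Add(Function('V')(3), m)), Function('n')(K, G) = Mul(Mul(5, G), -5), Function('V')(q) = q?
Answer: 20181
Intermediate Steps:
Function('n')(K, G) = Mul(-25, G)
Function('s')(t, m) = Mul(t, Add(3, m))
Add(Function('s')(Function('l')(Function('n')(2, -2)), -432), 31764) = Add(Mul(27, Add(3, -432)), 31764) = Add(Mul(27, -429), 31764) = Add(-11583, 31764) = 20181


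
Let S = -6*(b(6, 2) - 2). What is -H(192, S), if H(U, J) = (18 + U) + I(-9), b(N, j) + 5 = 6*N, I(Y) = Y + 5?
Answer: -206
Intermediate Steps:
I(Y) = 5 + Y
b(N, j) = -5 + 6*N
S = -174 (S = -6*((-5 + 6*6) - 2) = -6*((-5 + 36) - 2) = -6*(31 - 2) = -6*29 = -174)
H(U, J) = 14 + U (H(U, J) = (18 + U) + (5 - 9) = (18 + U) - 4 = 14 + U)
-H(192, S) = -(14 + 192) = -1*206 = -206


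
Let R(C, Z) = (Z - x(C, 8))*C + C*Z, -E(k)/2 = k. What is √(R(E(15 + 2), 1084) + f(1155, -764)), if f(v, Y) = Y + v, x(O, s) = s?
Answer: I*√73049 ≈ 270.28*I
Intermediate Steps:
E(k) = -2*k
R(C, Z) = C*Z + C*(-8 + Z) (R(C, Z) = (Z - 1*8)*C + C*Z = (Z - 8)*C + C*Z = (-8 + Z)*C + C*Z = C*(-8 + Z) + C*Z = C*Z + C*(-8 + Z))
√(R(E(15 + 2), 1084) + f(1155, -764)) = √(2*(-2*(15 + 2))*(-4 + 1084) + (-764 + 1155)) = √(2*(-2*17)*1080 + 391) = √(2*(-34)*1080 + 391) = √(-73440 + 391) = √(-73049) = I*√73049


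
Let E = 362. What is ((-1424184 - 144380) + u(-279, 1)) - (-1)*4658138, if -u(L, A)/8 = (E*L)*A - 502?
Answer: 3901574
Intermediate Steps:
u(L, A) = 4016 - 2896*A*L (u(L, A) = -8*((362*L)*A - 502) = -8*(362*A*L - 502) = -8*(-502 + 362*A*L) = 4016 - 2896*A*L)
((-1424184 - 144380) + u(-279, 1)) - (-1)*4658138 = ((-1424184 - 144380) + (4016 - 2896*1*(-279))) - (-1)*4658138 = (-1568564 + (4016 + 807984)) - 1*(-4658138) = (-1568564 + 812000) + 4658138 = -756564 + 4658138 = 3901574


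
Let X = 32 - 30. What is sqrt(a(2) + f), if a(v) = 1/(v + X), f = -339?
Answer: I*sqrt(1355)/2 ≈ 18.405*I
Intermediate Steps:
X = 2
a(v) = 1/(2 + v) (a(v) = 1/(v + 2) = 1/(2 + v))
sqrt(a(2) + f) = sqrt(1/(2 + 2) - 339) = sqrt(1/4 - 339) = sqrt(-1355/4) = I*sqrt(1355)/2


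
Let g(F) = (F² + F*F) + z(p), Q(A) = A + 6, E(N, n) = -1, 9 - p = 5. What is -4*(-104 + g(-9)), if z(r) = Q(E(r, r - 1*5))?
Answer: -252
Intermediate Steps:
p = 4 (p = 9 - 1*5 = 9 - 5 = 4)
Q(A) = 6 + A
z(r) = 5 (z(r) = 6 - 1 = 5)
g(F) = 5 + 2*F² (g(F) = (F² + F*F) + 5 = (F² + F²) + 5 = 2*F² + 5 = 5 + 2*F²)
-4*(-104 + g(-9)) = -4*(-104 + (5 + 2*(-9)²)) = -4*(-104 + (5 + 2*81)) = -4*(-104 + (5 + 162)) = -4*(-104 + 167) = -4*63 = -252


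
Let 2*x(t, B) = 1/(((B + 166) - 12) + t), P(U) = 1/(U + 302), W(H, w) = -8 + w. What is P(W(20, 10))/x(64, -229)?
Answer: -11/152 ≈ -0.072368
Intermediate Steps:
P(U) = 1/(302 + U)
x(t, B) = 1/(2*(154 + B + t)) (x(t, B) = 1/(2*(((B + 166) - 12) + t)) = 1/(2*(((166 + B) - 12) + t)) = 1/(2*((154 + B) + t)) = 1/(2*(154 + B + t)))
P(W(20, 10))/x(64, -229) = 1/((302 + (-8 + 10))*((1/(2*(154 - 229 + 64))))) = 1/((302 + 2)*(((½)/(-11)))) = 1/(304*(((½)*(-1/11)))) = 1/(304*(-1/22)) = (1/304)*(-22) = -11/152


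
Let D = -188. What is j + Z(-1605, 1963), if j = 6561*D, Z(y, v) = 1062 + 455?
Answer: -1231951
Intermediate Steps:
Z(y, v) = 1517
j = -1233468 (j = 6561*(-188) = -1233468)
j + Z(-1605, 1963) = -1233468 + 1517 = -1231951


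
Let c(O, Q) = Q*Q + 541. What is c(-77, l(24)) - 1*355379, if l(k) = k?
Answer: -354262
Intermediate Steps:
c(O, Q) = 541 + Q² (c(O, Q) = Q² + 541 = 541 + Q²)
c(-77, l(24)) - 1*355379 = (541 + 24²) - 1*355379 = (541 + 576) - 355379 = 1117 - 355379 = -354262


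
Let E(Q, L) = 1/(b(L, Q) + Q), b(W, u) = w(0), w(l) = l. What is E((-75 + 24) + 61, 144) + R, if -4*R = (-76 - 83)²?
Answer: -126403/20 ≈ -6320.1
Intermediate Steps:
b(W, u) = 0
E(Q, L) = 1/Q (E(Q, L) = 1/(0 + Q) = 1/Q)
R = -25281/4 (R = -(-76 - 83)²/4 = -¼*(-159)² = -¼*25281 = -25281/4 ≈ -6320.3)
E((-75 + 24) + 61, 144) + R = 1/((-75 + 24) + 61) - 25281/4 = 1/(-51 + 61) - 25281/4 = 1/10 - 25281/4 = ⅒ - 25281/4 = -126403/20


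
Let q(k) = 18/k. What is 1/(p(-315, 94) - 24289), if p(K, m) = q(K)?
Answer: -35/850117 ≈ -4.1171e-5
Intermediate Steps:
p(K, m) = 18/K
1/(p(-315, 94) - 24289) = 1/(18/(-315) - 24289) = 1/(18*(-1/315) - 24289) = 1/(-2/35 - 24289) = 1/(-850117/35) = -35/850117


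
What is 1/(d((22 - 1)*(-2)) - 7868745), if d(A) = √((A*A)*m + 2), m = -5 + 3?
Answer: -7868745/61917147878551 - I*√3526/61917147878551 ≈ -1.2709e-7 - 9.5903e-13*I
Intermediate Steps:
m = -2
d(A) = √(2 - 2*A²) (d(A) = √((A*A)*(-2) + 2) = √(A²*(-2) + 2) = √(-2*A² + 2) = √(2 - 2*A²))
1/(d((22 - 1)*(-2)) - 7868745) = 1/(√(2 - 2*4*(22 - 1)²) - 7868745) = 1/(√(2 - 2*(21*(-2))²) - 7868745) = 1/(√(2 - 2*(-42)²) - 7868745) = 1/(√(2 - 2*1764) - 7868745) = 1/(√(2 - 3528) - 7868745) = 1/(√(-3526) - 7868745) = 1/(I*√3526 - 7868745) = 1/(-7868745 + I*√3526)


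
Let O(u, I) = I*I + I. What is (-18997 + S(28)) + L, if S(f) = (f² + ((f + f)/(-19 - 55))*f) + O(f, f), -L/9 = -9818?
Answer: 2624773/37 ≈ 70940.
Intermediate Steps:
L = 88362 (L = -9*(-9818) = 88362)
O(u, I) = I + I² (O(u, I) = I² + I = I + I²)
S(f) = 36*f²/37 + f*(1 + f) (S(f) = (f² + ((f + f)/(-19 - 55))*f) + f*(1 + f) = (f² + ((2*f)/(-74))*f) + f*(1 + f) = (f² + ((2*f)*(-1/74))*f) + f*(1 + f) = (f² + (-f/37)*f) + f*(1 + f) = (f² - f²/37) + f*(1 + f) = 36*f²/37 + f*(1 + f))
(-18997 + S(28)) + L = (-18997 + (1/37)*28*(37 + 73*28)) + 88362 = (-18997 + (1/37)*28*(37 + 2044)) + 88362 = (-18997 + (1/37)*28*2081) + 88362 = (-18997 + 58268/37) + 88362 = -644621/37 + 88362 = 2624773/37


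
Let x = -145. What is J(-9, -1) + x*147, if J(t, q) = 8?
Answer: -21307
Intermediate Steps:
J(-9, -1) + x*147 = 8 - 145*147 = 8 - 21315 = -21307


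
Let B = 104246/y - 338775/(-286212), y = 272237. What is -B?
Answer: -40687848609/25972498748 ≈ -1.5666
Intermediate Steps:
B = 40687848609/25972498748 (B = 104246/272237 - 338775/(-286212) = 104246*(1/272237) - 338775*(-1/286212) = 104246/272237 + 112925/95404 = 40687848609/25972498748 ≈ 1.5666)
-B = -1*40687848609/25972498748 = -40687848609/25972498748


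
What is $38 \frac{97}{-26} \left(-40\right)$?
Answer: $\frac{73720}{13} \approx 5670.8$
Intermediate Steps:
$38 \frac{97}{-26} \left(-40\right) = 38 \cdot 97 \left(- \frac{1}{26}\right) \left(-40\right) = 38 \left(- \frac{97}{26}\right) \left(-40\right) = \left(- \frac{1843}{13}\right) \left(-40\right) = \frac{73720}{13}$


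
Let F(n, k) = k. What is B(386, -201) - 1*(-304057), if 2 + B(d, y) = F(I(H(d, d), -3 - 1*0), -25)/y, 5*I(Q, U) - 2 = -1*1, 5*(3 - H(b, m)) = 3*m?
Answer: 61115080/201 ≈ 3.0406e+5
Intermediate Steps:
H(b, m) = 3 - 3*m/5
I(Q, U) = ⅕ (I(Q, U) = ⅖ + (-1*1)/5 = ⅖ + (⅕)*(-1) = ⅖ - ⅕ = ⅕)
B(d, y) = -2 - 25/y
B(386, -201) - 1*(-304057) = (-2 - 25/(-201)) - 1*(-304057) = (-2 - 25*(-1/201)) + 304057 = (-2 + 25/201) + 304057 = -377/201 + 304057 = 61115080/201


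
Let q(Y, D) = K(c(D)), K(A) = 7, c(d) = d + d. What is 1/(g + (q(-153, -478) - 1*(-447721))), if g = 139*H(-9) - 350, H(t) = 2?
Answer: 1/447656 ≈ 2.2339e-6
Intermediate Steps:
c(d) = 2*d
q(Y, D) = 7
g = -72 (g = 139*2 - 350 = 278 - 350 = -72)
1/(g + (q(-153, -478) - 1*(-447721))) = 1/(-72 + (7 - 1*(-447721))) = 1/(-72 + (7 + 447721)) = 1/(-72 + 447728) = 1/447656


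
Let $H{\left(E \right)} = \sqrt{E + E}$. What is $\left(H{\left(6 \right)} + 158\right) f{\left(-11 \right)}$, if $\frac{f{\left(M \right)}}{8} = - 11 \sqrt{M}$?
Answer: $176 i \sqrt{11} \left(-79 - \sqrt{3}\right) \approx - 47125.0 i$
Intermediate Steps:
$H{\left(E \right)} = \sqrt{2} \sqrt{E}$ ($H{\left(E \right)} = \sqrt{2 E} = \sqrt{2} \sqrt{E}$)
$f{\left(M \right)} = - 88 \sqrt{M}$ ($f{\left(M \right)} = 8 \left(- 11 \sqrt{M}\right) = - 88 \sqrt{M}$)
$\left(H{\left(6 \right)} + 158\right) f{\left(-11 \right)} = \left(\sqrt{2} \sqrt{6} + 158\right) \left(- 88 \sqrt{-11}\right) = \left(2 \sqrt{3} + 158\right) \left(- 88 i \sqrt{11}\right) = \left(158 + 2 \sqrt{3}\right) \left(- 88 i \sqrt{11}\right) = - 88 i \sqrt{11} \left(158 + 2 \sqrt{3}\right)$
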